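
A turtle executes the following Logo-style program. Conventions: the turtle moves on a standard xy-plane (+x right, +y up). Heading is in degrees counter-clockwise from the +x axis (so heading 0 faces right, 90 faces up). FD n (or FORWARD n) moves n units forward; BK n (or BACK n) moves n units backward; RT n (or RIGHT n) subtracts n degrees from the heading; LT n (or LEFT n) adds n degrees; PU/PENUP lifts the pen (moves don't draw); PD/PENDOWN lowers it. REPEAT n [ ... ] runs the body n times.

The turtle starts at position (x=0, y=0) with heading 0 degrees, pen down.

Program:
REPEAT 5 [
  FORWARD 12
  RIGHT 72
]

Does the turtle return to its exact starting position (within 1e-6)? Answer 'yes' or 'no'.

Executing turtle program step by step:
Start: pos=(0,0), heading=0, pen down
REPEAT 5 [
  -- iteration 1/5 --
  FD 12: (0,0) -> (12,0) [heading=0, draw]
  RT 72: heading 0 -> 288
  -- iteration 2/5 --
  FD 12: (12,0) -> (15.708,-11.413) [heading=288, draw]
  RT 72: heading 288 -> 216
  -- iteration 3/5 --
  FD 12: (15.708,-11.413) -> (6,-18.466) [heading=216, draw]
  RT 72: heading 216 -> 144
  -- iteration 4/5 --
  FD 12: (6,-18.466) -> (-3.708,-11.413) [heading=144, draw]
  RT 72: heading 144 -> 72
  -- iteration 5/5 --
  FD 12: (-3.708,-11.413) -> (0,0) [heading=72, draw]
  RT 72: heading 72 -> 0
]
Final: pos=(0,0), heading=0, 5 segment(s) drawn

Start position: (0, 0)
Final position: (0, 0)
Distance = 0; < 1e-6 -> CLOSED

Answer: yes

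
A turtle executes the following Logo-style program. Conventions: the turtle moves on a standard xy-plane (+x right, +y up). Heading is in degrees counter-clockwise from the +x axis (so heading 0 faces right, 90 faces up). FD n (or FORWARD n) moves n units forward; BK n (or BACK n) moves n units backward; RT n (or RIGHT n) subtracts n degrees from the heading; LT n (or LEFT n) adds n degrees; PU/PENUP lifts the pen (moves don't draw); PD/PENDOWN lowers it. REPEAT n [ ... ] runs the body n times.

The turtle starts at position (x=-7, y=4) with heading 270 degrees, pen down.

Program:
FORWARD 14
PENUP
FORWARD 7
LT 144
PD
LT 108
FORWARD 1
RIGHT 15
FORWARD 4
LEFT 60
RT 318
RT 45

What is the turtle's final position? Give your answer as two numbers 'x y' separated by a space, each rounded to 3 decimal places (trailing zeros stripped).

Executing turtle program step by step:
Start: pos=(-7,4), heading=270, pen down
FD 14: (-7,4) -> (-7,-10) [heading=270, draw]
PU: pen up
FD 7: (-7,-10) -> (-7,-17) [heading=270, move]
LT 144: heading 270 -> 54
PD: pen down
LT 108: heading 54 -> 162
FD 1: (-7,-17) -> (-7.951,-16.691) [heading=162, draw]
RT 15: heading 162 -> 147
FD 4: (-7.951,-16.691) -> (-11.306,-14.512) [heading=147, draw]
LT 60: heading 147 -> 207
RT 318: heading 207 -> 249
RT 45: heading 249 -> 204
Final: pos=(-11.306,-14.512), heading=204, 3 segment(s) drawn

Answer: -11.306 -14.512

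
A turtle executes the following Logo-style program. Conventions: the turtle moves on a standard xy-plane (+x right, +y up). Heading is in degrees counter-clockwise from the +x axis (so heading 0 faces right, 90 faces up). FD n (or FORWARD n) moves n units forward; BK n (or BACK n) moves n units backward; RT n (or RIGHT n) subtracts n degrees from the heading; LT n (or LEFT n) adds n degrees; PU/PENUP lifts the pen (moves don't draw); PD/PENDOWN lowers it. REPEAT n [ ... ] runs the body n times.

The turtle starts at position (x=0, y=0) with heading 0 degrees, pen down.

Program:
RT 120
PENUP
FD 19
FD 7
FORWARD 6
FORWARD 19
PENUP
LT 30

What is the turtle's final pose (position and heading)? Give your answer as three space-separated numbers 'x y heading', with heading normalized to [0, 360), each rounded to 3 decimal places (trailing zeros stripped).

Answer: -25.5 -44.167 270

Derivation:
Executing turtle program step by step:
Start: pos=(0,0), heading=0, pen down
RT 120: heading 0 -> 240
PU: pen up
FD 19: (0,0) -> (-9.5,-16.454) [heading=240, move]
FD 7: (-9.5,-16.454) -> (-13,-22.517) [heading=240, move]
FD 6: (-13,-22.517) -> (-16,-27.713) [heading=240, move]
FD 19: (-16,-27.713) -> (-25.5,-44.167) [heading=240, move]
PU: pen up
LT 30: heading 240 -> 270
Final: pos=(-25.5,-44.167), heading=270, 0 segment(s) drawn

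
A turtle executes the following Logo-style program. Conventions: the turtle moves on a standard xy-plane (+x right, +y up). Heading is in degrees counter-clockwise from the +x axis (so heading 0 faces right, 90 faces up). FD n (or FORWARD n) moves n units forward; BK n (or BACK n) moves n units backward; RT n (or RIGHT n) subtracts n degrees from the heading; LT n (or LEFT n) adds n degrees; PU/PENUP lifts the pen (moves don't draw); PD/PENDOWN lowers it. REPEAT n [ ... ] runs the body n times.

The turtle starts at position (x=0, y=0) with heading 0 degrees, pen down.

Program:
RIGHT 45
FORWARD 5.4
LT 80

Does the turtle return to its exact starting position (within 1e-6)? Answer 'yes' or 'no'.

Answer: no

Derivation:
Executing turtle program step by step:
Start: pos=(0,0), heading=0, pen down
RT 45: heading 0 -> 315
FD 5.4: (0,0) -> (3.818,-3.818) [heading=315, draw]
LT 80: heading 315 -> 35
Final: pos=(3.818,-3.818), heading=35, 1 segment(s) drawn

Start position: (0, 0)
Final position: (3.818, -3.818)
Distance = 5.4; >= 1e-6 -> NOT closed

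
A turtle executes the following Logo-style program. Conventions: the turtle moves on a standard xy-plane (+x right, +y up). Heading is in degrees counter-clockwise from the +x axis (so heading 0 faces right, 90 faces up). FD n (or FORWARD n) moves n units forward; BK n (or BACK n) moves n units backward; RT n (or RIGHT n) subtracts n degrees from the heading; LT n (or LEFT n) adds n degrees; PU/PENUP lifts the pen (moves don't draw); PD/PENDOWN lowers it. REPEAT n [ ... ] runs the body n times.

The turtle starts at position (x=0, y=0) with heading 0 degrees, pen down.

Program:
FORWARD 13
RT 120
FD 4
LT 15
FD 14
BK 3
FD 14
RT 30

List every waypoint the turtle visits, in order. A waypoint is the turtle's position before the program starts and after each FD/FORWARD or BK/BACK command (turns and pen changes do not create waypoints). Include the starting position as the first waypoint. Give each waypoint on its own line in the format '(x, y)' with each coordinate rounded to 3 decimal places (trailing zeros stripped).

Executing turtle program step by step:
Start: pos=(0,0), heading=0, pen down
FD 13: (0,0) -> (13,0) [heading=0, draw]
RT 120: heading 0 -> 240
FD 4: (13,0) -> (11,-3.464) [heading=240, draw]
LT 15: heading 240 -> 255
FD 14: (11,-3.464) -> (7.377,-16.987) [heading=255, draw]
BK 3: (7.377,-16.987) -> (8.153,-14.089) [heading=255, draw]
FD 14: (8.153,-14.089) -> (4.53,-27.612) [heading=255, draw]
RT 30: heading 255 -> 225
Final: pos=(4.53,-27.612), heading=225, 5 segment(s) drawn
Waypoints (6 total):
(0, 0)
(13, 0)
(11, -3.464)
(7.377, -16.987)
(8.153, -14.089)
(4.53, -27.612)

Answer: (0, 0)
(13, 0)
(11, -3.464)
(7.377, -16.987)
(8.153, -14.089)
(4.53, -27.612)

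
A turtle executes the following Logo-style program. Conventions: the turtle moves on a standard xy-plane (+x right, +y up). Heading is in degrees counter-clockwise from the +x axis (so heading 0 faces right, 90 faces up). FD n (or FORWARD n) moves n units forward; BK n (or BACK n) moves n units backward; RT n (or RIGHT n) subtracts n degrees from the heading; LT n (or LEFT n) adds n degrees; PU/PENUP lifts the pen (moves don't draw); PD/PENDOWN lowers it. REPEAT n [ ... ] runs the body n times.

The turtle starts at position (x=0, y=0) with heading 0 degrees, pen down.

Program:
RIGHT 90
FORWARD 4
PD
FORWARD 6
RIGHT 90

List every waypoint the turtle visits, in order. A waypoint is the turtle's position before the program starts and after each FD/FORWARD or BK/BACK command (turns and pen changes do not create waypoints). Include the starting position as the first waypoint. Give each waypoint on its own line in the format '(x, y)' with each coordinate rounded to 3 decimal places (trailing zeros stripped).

Executing turtle program step by step:
Start: pos=(0,0), heading=0, pen down
RT 90: heading 0 -> 270
FD 4: (0,0) -> (0,-4) [heading=270, draw]
PD: pen down
FD 6: (0,-4) -> (0,-10) [heading=270, draw]
RT 90: heading 270 -> 180
Final: pos=(0,-10), heading=180, 2 segment(s) drawn
Waypoints (3 total):
(0, 0)
(0, -4)
(0, -10)

Answer: (0, 0)
(0, -4)
(0, -10)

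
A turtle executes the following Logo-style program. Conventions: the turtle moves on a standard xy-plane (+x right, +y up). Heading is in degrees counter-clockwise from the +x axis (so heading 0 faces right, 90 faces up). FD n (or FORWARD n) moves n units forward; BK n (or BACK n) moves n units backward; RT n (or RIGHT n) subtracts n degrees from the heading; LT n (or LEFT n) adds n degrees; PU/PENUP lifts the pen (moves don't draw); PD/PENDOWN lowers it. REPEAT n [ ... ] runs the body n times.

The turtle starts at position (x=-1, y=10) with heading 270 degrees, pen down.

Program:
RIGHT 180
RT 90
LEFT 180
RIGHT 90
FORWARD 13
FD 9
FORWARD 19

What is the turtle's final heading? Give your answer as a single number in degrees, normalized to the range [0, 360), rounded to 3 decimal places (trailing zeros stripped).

Answer: 90

Derivation:
Executing turtle program step by step:
Start: pos=(-1,10), heading=270, pen down
RT 180: heading 270 -> 90
RT 90: heading 90 -> 0
LT 180: heading 0 -> 180
RT 90: heading 180 -> 90
FD 13: (-1,10) -> (-1,23) [heading=90, draw]
FD 9: (-1,23) -> (-1,32) [heading=90, draw]
FD 19: (-1,32) -> (-1,51) [heading=90, draw]
Final: pos=(-1,51), heading=90, 3 segment(s) drawn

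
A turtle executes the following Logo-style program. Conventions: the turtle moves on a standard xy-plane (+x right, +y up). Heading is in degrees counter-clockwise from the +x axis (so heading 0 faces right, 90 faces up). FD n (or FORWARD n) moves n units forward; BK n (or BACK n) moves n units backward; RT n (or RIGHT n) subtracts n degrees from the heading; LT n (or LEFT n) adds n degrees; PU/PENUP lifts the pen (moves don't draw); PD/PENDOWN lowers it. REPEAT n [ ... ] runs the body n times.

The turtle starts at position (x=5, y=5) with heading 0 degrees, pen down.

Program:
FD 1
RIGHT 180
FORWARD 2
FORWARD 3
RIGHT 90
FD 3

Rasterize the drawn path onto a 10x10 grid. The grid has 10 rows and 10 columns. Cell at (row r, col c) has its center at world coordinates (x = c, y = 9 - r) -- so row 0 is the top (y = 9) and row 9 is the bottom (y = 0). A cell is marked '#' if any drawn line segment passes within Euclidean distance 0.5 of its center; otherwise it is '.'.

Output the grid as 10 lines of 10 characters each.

Segment 0: (5,5) -> (6,5)
Segment 1: (6,5) -> (4,5)
Segment 2: (4,5) -> (1,5)
Segment 3: (1,5) -> (1,8)

Answer: ..........
.#........
.#........
.#........
.######...
..........
..........
..........
..........
..........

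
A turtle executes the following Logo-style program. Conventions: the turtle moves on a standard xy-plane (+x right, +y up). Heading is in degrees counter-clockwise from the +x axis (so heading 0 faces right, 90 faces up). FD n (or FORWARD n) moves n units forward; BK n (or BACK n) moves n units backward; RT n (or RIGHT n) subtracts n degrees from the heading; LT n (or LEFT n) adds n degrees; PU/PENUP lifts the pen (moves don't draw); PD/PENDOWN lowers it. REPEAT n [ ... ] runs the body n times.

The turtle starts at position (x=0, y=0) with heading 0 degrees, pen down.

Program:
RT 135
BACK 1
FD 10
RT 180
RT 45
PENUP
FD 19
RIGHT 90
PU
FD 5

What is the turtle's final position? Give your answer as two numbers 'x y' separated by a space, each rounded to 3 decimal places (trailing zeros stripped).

Answer: 12.636 -11.364

Derivation:
Executing turtle program step by step:
Start: pos=(0,0), heading=0, pen down
RT 135: heading 0 -> 225
BK 1: (0,0) -> (0.707,0.707) [heading=225, draw]
FD 10: (0.707,0.707) -> (-6.364,-6.364) [heading=225, draw]
RT 180: heading 225 -> 45
RT 45: heading 45 -> 0
PU: pen up
FD 19: (-6.364,-6.364) -> (12.636,-6.364) [heading=0, move]
RT 90: heading 0 -> 270
PU: pen up
FD 5: (12.636,-6.364) -> (12.636,-11.364) [heading=270, move]
Final: pos=(12.636,-11.364), heading=270, 2 segment(s) drawn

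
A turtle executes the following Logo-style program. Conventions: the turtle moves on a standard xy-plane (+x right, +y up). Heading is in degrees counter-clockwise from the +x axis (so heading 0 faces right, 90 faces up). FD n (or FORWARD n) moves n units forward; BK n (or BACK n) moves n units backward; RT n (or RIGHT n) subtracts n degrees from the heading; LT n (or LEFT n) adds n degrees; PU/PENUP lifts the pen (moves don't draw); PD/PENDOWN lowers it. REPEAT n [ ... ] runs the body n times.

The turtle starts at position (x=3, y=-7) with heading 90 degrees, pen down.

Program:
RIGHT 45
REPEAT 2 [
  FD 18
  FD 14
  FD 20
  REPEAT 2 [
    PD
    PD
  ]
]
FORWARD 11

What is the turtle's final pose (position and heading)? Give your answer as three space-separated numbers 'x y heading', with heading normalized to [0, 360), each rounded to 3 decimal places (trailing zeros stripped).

Answer: 84.317 74.317 45

Derivation:
Executing turtle program step by step:
Start: pos=(3,-7), heading=90, pen down
RT 45: heading 90 -> 45
REPEAT 2 [
  -- iteration 1/2 --
  FD 18: (3,-7) -> (15.728,5.728) [heading=45, draw]
  FD 14: (15.728,5.728) -> (25.627,15.627) [heading=45, draw]
  FD 20: (25.627,15.627) -> (39.77,29.77) [heading=45, draw]
  REPEAT 2 [
    -- iteration 1/2 --
    PD: pen down
    PD: pen down
    -- iteration 2/2 --
    PD: pen down
    PD: pen down
  ]
  -- iteration 2/2 --
  FD 18: (39.77,29.77) -> (52.497,42.497) [heading=45, draw]
  FD 14: (52.497,42.497) -> (62.397,52.397) [heading=45, draw]
  FD 20: (62.397,52.397) -> (76.539,66.539) [heading=45, draw]
  REPEAT 2 [
    -- iteration 1/2 --
    PD: pen down
    PD: pen down
    -- iteration 2/2 --
    PD: pen down
    PD: pen down
  ]
]
FD 11: (76.539,66.539) -> (84.317,74.317) [heading=45, draw]
Final: pos=(84.317,74.317), heading=45, 7 segment(s) drawn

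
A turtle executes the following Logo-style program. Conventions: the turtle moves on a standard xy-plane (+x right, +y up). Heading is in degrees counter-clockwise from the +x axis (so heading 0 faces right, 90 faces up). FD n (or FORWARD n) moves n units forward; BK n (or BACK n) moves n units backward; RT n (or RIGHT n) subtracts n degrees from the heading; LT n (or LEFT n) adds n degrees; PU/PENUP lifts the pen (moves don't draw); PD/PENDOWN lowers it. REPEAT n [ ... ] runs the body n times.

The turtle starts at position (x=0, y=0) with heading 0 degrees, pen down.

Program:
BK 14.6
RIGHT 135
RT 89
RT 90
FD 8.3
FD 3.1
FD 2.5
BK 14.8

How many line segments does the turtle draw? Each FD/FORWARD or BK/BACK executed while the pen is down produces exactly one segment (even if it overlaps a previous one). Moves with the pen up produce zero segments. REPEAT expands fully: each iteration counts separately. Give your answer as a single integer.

Answer: 5

Derivation:
Executing turtle program step by step:
Start: pos=(0,0), heading=0, pen down
BK 14.6: (0,0) -> (-14.6,0) [heading=0, draw]
RT 135: heading 0 -> 225
RT 89: heading 225 -> 136
RT 90: heading 136 -> 46
FD 8.3: (-14.6,0) -> (-8.834,5.971) [heading=46, draw]
FD 3.1: (-8.834,5.971) -> (-6.681,8.2) [heading=46, draw]
FD 2.5: (-6.681,8.2) -> (-4.944,9.999) [heading=46, draw]
BK 14.8: (-4.944,9.999) -> (-15.225,-0.647) [heading=46, draw]
Final: pos=(-15.225,-0.647), heading=46, 5 segment(s) drawn
Segments drawn: 5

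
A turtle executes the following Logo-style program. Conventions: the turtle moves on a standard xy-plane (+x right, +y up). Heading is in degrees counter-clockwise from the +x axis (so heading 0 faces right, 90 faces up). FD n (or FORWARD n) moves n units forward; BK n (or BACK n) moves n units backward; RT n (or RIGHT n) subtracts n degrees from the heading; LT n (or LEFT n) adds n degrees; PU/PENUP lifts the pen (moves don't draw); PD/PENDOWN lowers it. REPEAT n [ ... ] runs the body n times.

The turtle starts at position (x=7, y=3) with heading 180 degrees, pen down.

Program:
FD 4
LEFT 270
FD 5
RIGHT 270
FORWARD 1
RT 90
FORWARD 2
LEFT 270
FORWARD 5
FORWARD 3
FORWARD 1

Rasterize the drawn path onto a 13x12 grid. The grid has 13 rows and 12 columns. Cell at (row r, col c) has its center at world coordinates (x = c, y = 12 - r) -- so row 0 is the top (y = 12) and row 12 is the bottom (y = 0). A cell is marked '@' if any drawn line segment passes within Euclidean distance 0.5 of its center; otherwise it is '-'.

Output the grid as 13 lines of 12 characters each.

Segment 0: (7,3) -> (3,3)
Segment 1: (3,3) -> (3,8)
Segment 2: (3,8) -> (2,8)
Segment 3: (2,8) -> (2,10)
Segment 4: (2,10) -> (7,10)
Segment 5: (7,10) -> (10,10)
Segment 6: (10,10) -> (11,10)

Answer: ------------
------------
--@@@@@@@@@@
--@---------
--@@--------
---@--------
---@--------
---@--------
---@--------
---@@@@@----
------------
------------
------------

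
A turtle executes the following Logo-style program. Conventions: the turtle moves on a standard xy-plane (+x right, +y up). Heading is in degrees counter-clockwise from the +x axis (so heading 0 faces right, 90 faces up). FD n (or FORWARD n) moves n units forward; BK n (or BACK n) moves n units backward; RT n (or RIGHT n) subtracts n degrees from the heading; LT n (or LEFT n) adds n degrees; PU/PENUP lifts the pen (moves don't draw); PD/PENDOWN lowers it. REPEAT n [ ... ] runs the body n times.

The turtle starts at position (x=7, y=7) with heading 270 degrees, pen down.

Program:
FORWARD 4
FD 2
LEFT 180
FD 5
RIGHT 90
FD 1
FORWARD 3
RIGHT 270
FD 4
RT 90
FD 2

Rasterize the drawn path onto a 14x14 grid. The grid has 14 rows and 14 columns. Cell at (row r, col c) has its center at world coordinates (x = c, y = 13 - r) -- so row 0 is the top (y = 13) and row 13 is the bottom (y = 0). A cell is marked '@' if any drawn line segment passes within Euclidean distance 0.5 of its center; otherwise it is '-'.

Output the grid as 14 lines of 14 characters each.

Segment 0: (7,7) -> (7,3)
Segment 1: (7,3) -> (7,1)
Segment 2: (7,1) -> (7,6)
Segment 3: (7,6) -> (8,6)
Segment 4: (8,6) -> (11,6)
Segment 5: (11,6) -> (11,10)
Segment 6: (11,10) -> (13,10)

Answer: --------------
--------------
--------------
-----------@@@
-----------@--
-----------@--
-------@---@--
-------@@@@@--
-------@------
-------@------
-------@------
-------@------
-------@------
--------------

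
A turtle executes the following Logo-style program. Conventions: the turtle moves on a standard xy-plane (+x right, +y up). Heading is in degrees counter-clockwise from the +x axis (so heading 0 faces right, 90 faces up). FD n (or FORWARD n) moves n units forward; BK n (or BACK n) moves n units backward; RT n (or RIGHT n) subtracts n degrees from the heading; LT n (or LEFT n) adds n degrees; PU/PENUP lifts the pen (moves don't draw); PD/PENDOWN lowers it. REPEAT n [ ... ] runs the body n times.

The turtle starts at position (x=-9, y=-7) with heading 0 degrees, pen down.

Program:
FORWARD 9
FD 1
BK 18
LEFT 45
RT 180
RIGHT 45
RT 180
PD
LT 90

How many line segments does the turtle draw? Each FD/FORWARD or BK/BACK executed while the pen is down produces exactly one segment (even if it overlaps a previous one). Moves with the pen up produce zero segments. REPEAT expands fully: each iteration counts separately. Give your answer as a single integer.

Executing turtle program step by step:
Start: pos=(-9,-7), heading=0, pen down
FD 9: (-9,-7) -> (0,-7) [heading=0, draw]
FD 1: (0,-7) -> (1,-7) [heading=0, draw]
BK 18: (1,-7) -> (-17,-7) [heading=0, draw]
LT 45: heading 0 -> 45
RT 180: heading 45 -> 225
RT 45: heading 225 -> 180
RT 180: heading 180 -> 0
PD: pen down
LT 90: heading 0 -> 90
Final: pos=(-17,-7), heading=90, 3 segment(s) drawn
Segments drawn: 3

Answer: 3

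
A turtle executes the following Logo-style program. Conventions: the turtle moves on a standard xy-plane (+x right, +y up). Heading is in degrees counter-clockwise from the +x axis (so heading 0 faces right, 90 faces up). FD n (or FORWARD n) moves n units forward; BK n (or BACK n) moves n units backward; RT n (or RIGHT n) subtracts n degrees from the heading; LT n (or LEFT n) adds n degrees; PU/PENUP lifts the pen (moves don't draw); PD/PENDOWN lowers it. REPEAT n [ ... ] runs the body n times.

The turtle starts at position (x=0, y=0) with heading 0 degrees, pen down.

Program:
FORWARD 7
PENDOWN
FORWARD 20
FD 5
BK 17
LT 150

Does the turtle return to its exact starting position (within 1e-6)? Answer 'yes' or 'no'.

Executing turtle program step by step:
Start: pos=(0,0), heading=0, pen down
FD 7: (0,0) -> (7,0) [heading=0, draw]
PD: pen down
FD 20: (7,0) -> (27,0) [heading=0, draw]
FD 5: (27,0) -> (32,0) [heading=0, draw]
BK 17: (32,0) -> (15,0) [heading=0, draw]
LT 150: heading 0 -> 150
Final: pos=(15,0), heading=150, 4 segment(s) drawn

Start position: (0, 0)
Final position: (15, 0)
Distance = 15; >= 1e-6 -> NOT closed

Answer: no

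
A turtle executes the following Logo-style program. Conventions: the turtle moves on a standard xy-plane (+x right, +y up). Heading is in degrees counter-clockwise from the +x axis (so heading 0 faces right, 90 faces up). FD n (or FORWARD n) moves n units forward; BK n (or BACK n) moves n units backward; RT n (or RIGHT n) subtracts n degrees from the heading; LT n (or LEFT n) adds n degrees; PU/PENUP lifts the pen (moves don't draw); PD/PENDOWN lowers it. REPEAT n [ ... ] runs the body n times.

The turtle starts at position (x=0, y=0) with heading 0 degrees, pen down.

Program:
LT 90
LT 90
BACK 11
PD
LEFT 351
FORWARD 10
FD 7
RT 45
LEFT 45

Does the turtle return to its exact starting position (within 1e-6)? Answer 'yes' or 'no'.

Executing turtle program step by step:
Start: pos=(0,0), heading=0, pen down
LT 90: heading 0 -> 90
LT 90: heading 90 -> 180
BK 11: (0,0) -> (11,0) [heading=180, draw]
PD: pen down
LT 351: heading 180 -> 171
FD 10: (11,0) -> (1.123,1.564) [heading=171, draw]
FD 7: (1.123,1.564) -> (-5.791,2.659) [heading=171, draw]
RT 45: heading 171 -> 126
LT 45: heading 126 -> 171
Final: pos=(-5.791,2.659), heading=171, 3 segment(s) drawn

Start position: (0, 0)
Final position: (-5.791, 2.659)
Distance = 6.372; >= 1e-6 -> NOT closed

Answer: no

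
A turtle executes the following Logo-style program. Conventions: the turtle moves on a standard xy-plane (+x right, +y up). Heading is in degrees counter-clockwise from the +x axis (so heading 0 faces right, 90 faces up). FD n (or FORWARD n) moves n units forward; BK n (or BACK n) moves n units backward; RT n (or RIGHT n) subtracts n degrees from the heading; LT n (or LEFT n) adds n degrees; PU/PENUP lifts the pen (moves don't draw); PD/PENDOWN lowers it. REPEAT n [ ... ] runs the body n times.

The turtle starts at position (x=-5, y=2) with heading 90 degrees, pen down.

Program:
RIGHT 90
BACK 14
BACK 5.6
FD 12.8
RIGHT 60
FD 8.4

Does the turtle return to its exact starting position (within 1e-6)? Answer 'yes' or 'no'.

Executing turtle program step by step:
Start: pos=(-5,2), heading=90, pen down
RT 90: heading 90 -> 0
BK 14: (-5,2) -> (-19,2) [heading=0, draw]
BK 5.6: (-19,2) -> (-24.6,2) [heading=0, draw]
FD 12.8: (-24.6,2) -> (-11.8,2) [heading=0, draw]
RT 60: heading 0 -> 300
FD 8.4: (-11.8,2) -> (-7.6,-5.275) [heading=300, draw]
Final: pos=(-7.6,-5.275), heading=300, 4 segment(s) drawn

Start position: (-5, 2)
Final position: (-7.6, -5.275)
Distance = 7.725; >= 1e-6 -> NOT closed

Answer: no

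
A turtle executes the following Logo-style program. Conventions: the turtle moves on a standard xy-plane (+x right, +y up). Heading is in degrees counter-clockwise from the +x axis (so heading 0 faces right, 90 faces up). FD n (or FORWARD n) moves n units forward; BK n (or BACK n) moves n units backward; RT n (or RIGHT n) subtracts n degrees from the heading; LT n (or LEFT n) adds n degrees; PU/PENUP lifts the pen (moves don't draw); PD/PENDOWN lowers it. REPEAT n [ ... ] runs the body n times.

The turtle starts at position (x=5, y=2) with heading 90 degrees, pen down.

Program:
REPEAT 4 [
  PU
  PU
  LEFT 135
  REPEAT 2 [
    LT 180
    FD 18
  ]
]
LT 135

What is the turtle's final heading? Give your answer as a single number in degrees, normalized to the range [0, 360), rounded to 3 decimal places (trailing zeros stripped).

Executing turtle program step by step:
Start: pos=(5,2), heading=90, pen down
REPEAT 4 [
  -- iteration 1/4 --
  PU: pen up
  PU: pen up
  LT 135: heading 90 -> 225
  REPEAT 2 [
    -- iteration 1/2 --
    LT 180: heading 225 -> 45
    FD 18: (5,2) -> (17.728,14.728) [heading=45, move]
    -- iteration 2/2 --
    LT 180: heading 45 -> 225
    FD 18: (17.728,14.728) -> (5,2) [heading=225, move]
  ]
  -- iteration 2/4 --
  PU: pen up
  PU: pen up
  LT 135: heading 225 -> 0
  REPEAT 2 [
    -- iteration 1/2 --
    LT 180: heading 0 -> 180
    FD 18: (5,2) -> (-13,2) [heading=180, move]
    -- iteration 2/2 --
    LT 180: heading 180 -> 0
    FD 18: (-13,2) -> (5,2) [heading=0, move]
  ]
  -- iteration 3/4 --
  PU: pen up
  PU: pen up
  LT 135: heading 0 -> 135
  REPEAT 2 [
    -- iteration 1/2 --
    LT 180: heading 135 -> 315
    FD 18: (5,2) -> (17.728,-10.728) [heading=315, move]
    -- iteration 2/2 --
    LT 180: heading 315 -> 135
    FD 18: (17.728,-10.728) -> (5,2) [heading=135, move]
  ]
  -- iteration 4/4 --
  PU: pen up
  PU: pen up
  LT 135: heading 135 -> 270
  REPEAT 2 [
    -- iteration 1/2 --
    LT 180: heading 270 -> 90
    FD 18: (5,2) -> (5,20) [heading=90, move]
    -- iteration 2/2 --
    LT 180: heading 90 -> 270
    FD 18: (5,20) -> (5,2) [heading=270, move]
  ]
]
LT 135: heading 270 -> 45
Final: pos=(5,2), heading=45, 0 segment(s) drawn

Answer: 45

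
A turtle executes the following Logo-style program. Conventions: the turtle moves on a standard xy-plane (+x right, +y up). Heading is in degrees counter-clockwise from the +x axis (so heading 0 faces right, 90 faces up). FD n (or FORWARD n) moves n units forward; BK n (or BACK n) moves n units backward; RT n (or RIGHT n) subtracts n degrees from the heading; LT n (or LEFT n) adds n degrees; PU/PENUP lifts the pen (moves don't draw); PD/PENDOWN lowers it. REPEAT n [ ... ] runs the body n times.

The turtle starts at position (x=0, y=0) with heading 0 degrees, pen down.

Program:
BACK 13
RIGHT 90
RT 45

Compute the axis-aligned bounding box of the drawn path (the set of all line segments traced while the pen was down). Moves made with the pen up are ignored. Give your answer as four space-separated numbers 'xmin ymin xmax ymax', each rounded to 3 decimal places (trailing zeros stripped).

Executing turtle program step by step:
Start: pos=(0,0), heading=0, pen down
BK 13: (0,0) -> (-13,0) [heading=0, draw]
RT 90: heading 0 -> 270
RT 45: heading 270 -> 225
Final: pos=(-13,0), heading=225, 1 segment(s) drawn

Segment endpoints: x in {-13, 0}, y in {0}
xmin=-13, ymin=0, xmax=0, ymax=0

Answer: -13 0 0 0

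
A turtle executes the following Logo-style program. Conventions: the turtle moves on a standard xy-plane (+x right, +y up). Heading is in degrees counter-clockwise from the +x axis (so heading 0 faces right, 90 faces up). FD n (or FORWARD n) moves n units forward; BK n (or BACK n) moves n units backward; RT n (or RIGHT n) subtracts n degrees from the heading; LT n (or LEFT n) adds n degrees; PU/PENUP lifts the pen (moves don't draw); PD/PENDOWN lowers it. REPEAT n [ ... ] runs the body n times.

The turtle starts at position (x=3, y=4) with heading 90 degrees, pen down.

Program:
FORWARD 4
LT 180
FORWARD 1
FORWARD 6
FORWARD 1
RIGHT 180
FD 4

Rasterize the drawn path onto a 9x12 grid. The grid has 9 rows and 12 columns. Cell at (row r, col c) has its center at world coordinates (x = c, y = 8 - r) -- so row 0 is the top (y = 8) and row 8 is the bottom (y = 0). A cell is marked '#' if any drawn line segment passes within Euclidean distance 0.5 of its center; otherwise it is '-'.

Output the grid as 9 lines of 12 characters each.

Answer: ---#--------
---#--------
---#--------
---#--------
---#--------
---#--------
---#--------
---#--------
---#--------

Derivation:
Segment 0: (3,4) -> (3,8)
Segment 1: (3,8) -> (3,7)
Segment 2: (3,7) -> (3,1)
Segment 3: (3,1) -> (3,0)
Segment 4: (3,0) -> (3,4)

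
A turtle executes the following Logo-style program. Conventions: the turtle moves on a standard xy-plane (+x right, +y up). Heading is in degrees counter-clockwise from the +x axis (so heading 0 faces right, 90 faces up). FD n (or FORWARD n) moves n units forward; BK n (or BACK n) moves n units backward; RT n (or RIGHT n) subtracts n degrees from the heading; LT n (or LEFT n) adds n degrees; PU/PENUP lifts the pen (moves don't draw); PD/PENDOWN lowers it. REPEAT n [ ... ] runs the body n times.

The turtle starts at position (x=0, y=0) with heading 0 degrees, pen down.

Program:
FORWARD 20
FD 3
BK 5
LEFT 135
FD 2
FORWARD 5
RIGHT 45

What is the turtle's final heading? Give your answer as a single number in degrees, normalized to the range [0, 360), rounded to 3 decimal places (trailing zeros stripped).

Executing turtle program step by step:
Start: pos=(0,0), heading=0, pen down
FD 20: (0,0) -> (20,0) [heading=0, draw]
FD 3: (20,0) -> (23,0) [heading=0, draw]
BK 5: (23,0) -> (18,0) [heading=0, draw]
LT 135: heading 0 -> 135
FD 2: (18,0) -> (16.586,1.414) [heading=135, draw]
FD 5: (16.586,1.414) -> (13.05,4.95) [heading=135, draw]
RT 45: heading 135 -> 90
Final: pos=(13.05,4.95), heading=90, 5 segment(s) drawn

Answer: 90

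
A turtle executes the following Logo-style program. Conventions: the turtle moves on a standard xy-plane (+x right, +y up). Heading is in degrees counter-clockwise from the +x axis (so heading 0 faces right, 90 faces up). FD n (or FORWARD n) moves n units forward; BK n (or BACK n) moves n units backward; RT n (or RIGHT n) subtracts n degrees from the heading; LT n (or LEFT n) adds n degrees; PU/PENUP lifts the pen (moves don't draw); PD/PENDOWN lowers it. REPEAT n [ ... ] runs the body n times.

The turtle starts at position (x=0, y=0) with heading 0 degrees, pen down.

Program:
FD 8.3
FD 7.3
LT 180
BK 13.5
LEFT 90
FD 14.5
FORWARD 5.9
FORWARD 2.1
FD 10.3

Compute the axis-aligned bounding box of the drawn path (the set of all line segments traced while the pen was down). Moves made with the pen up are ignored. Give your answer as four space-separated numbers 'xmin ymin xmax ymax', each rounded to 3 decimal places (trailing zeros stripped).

Executing turtle program step by step:
Start: pos=(0,0), heading=0, pen down
FD 8.3: (0,0) -> (8.3,0) [heading=0, draw]
FD 7.3: (8.3,0) -> (15.6,0) [heading=0, draw]
LT 180: heading 0 -> 180
BK 13.5: (15.6,0) -> (29.1,0) [heading=180, draw]
LT 90: heading 180 -> 270
FD 14.5: (29.1,0) -> (29.1,-14.5) [heading=270, draw]
FD 5.9: (29.1,-14.5) -> (29.1,-20.4) [heading=270, draw]
FD 2.1: (29.1,-20.4) -> (29.1,-22.5) [heading=270, draw]
FD 10.3: (29.1,-22.5) -> (29.1,-32.8) [heading=270, draw]
Final: pos=(29.1,-32.8), heading=270, 7 segment(s) drawn

Segment endpoints: x in {0, 8.3, 15.6, 29.1, 29.1, 29.1}, y in {-32.8, -22.5, -20.4, -14.5, 0, 0}
xmin=0, ymin=-32.8, xmax=29.1, ymax=0

Answer: 0 -32.8 29.1 0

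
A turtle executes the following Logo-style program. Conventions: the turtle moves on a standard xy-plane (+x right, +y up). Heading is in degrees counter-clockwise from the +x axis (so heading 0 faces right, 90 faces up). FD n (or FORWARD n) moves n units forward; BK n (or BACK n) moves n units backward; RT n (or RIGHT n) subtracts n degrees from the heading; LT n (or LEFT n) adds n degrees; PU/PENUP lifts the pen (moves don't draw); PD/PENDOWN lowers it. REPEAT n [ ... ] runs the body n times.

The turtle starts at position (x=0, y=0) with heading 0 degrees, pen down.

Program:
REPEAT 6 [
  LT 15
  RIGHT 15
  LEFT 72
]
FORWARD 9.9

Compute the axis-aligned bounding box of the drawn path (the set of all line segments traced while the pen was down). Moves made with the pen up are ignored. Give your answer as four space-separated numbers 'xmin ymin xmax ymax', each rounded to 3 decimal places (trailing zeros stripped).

Executing turtle program step by step:
Start: pos=(0,0), heading=0, pen down
REPEAT 6 [
  -- iteration 1/6 --
  LT 15: heading 0 -> 15
  RT 15: heading 15 -> 0
  LT 72: heading 0 -> 72
  -- iteration 2/6 --
  LT 15: heading 72 -> 87
  RT 15: heading 87 -> 72
  LT 72: heading 72 -> 144
  -- iteration 3/6 --
  LT 15: heading 144 -> 159
  RT 15: heading 159 -> 144
  LT 72: heading 144 -> 216
  -- iteration 4/6 --
  LT 15: heading 216 -> 231
  RT 15: heading 231 -> 216
  LT 72: heading 216 -> 288
  -- iteration 5/6 --
  LT 15: heading 288 -> 303
  RT 15: heading 303 -> 288
  LT 72: heading 288 -> 0
  -- iteration 6/6 --
  LT 15: heading 0 -> 15
  RT 15: heading 15 -> 0
  LT 72: heading 0 -> 72
]
FD 9.9: (0,0) -> (3.059,9.415) [heading=72, draw]
Final: pos=(3.059,9.415), heading=72, 1 segment(s) drawn

Segment endpoints: x in {0, 3.059}, y in {0, 9.415}
xmin=0, ymin=0, xmax=3.059, ymax=9.415

Answer: 0 0 3.059 9.415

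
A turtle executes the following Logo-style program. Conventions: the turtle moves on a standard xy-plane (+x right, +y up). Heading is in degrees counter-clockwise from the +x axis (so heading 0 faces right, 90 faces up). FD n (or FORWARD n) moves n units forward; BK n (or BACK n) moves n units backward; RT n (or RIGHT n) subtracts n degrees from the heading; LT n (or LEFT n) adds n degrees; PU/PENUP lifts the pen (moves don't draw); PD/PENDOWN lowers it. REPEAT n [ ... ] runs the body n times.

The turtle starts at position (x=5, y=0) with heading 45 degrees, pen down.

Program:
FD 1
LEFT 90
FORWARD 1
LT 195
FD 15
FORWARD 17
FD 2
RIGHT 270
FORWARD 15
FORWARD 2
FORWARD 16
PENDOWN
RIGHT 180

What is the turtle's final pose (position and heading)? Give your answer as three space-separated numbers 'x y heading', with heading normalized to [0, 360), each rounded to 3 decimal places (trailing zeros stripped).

Executing turtle program step by step:
Start: pos=(5,0), heading=45, pen down
FD 1: (5,0) -> (5.707,0.707) [heading=45, draw]
LT 90: heading 45 -> 135
FD 1: (5.707,0.707) -> (5,1.414) [heading=135, draw]
LT 195: heading 135 -> 330
FD 15: (5,1.414) -> (17.99,-6.086) [heading=330, draw]
FD 17: (17.99,-6.086) -> (32.713,-14.586) [heading=330, draw]
FD 2: (32.713,-14.586) -> (34.445,-15.586) [heading=330, draw]
RT 270: heading 330 -> 60
FD 15: (34.445,-15.586) -> (41.945,-2.595) [heading=60, draw]
FD 2: (41.945,-2.595) -> (42.945,-0.863) [heading=60, draw]
FD 16: (42.945,-0.863) -> (50.945,12.993) [heading=60, draw]
PD: pen down
RT 180: heading 60 -> 240
Final: pos=(50.945,12.993), heading=240, 8 segment(s) drawn

Answer: 50.945 12.993 240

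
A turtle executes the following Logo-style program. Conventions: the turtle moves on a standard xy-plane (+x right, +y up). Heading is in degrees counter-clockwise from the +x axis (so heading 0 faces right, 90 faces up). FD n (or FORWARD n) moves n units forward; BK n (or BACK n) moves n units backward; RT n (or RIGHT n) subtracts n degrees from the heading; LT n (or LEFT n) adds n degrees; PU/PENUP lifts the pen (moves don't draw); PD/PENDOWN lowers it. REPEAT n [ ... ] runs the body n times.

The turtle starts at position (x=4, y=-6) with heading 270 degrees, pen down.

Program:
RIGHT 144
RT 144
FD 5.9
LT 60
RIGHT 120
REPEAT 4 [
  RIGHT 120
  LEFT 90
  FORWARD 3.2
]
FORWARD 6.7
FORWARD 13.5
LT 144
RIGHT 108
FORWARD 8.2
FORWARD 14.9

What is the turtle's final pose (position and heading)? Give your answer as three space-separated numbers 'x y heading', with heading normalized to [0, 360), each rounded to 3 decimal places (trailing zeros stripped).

Answer: -41.11 -13.58 198

Derivation:
Executing turtle program step by step:
Start: pos=(4,-6), heading=270, pen down
RT 144: heading 270 -> 126
RT 144: heading 126 -> 342
FD 5.9: (4,-6) -> (9.611,-7.823) [heading=342, draw]
LT 60: heading 342 -> 42
RT 120: heading 42 -> 282
REPEAT 4 [
  -- iteration 1/4 --
  RT 120: heading 282 -> 162
  LT 90: heading 162 -> 252
  FD 3.2: (9.611,-7.823) -> (8.622,-10.867) [heading=252, draw]
  -- iteration 2/4 --
  RT 120: heading 252 -> 132
  LT 90: heading 132 -> 222
  FD 3.2: (8.622,-10.867) -> (6.244,-13.008) [heading=222, draw]
  -- iteration 3/4 --
  RT 120: heading 222 -> 102
  LT 90: heading 102 -> 192
  FD 3.2: (6.244,-13.008) -> (3.114,-13.673) [heading=192, draw]
  -- iteration 4/4 --
  RT 120: heading 192 -> 72
  LT 90: heading 72 -> 162
  FD 3.2: (3.114,-13.673) -> (0.071,-12.684) [heading=162, draw]
]
FD 6.7: (0.071,-12.684) -> (-6.301,-10.614) [heading=162, draw]
FD 13.5: (-6.301,-10.614) -> (-19.14,-6.442) [heading=162, draw]
LT 144: heading 162 -> 306
RT 108: heading 306 -> 198
FD 8.2: (-19.14,-6.442) -> (-26.939,-8.976) [heading=198, draw]
FD 14.9: (-26.939,-8.976) -> (-41.11,-13.58) [heading=198, draw]
Final: pos=(-41.11,-13.58), heading=198, 9 segment(s) drawn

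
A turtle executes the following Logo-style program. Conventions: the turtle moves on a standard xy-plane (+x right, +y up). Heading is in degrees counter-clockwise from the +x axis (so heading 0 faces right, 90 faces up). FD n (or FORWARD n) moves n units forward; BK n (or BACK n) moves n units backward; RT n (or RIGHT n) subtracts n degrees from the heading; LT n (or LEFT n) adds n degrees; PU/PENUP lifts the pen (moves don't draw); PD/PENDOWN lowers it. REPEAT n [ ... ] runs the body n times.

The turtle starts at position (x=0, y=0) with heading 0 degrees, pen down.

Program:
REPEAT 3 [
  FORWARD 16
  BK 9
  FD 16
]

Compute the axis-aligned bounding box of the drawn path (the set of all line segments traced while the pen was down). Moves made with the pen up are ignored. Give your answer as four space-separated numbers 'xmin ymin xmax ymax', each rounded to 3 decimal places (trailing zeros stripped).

Executing turtle program step by step:
Start: pos=(0,0), heading=0, pen down
REPEAT 3 [
  -- iteration 1/3 --
  FD 16: (0,0) -> (16,0) [heading=0, draw]
  BK 9: (16,0) -> (7,0) [heading=0, draw]
  FD 16: (7,0) -> (23,0) [heading=0, draw]
  -- iteration 2/3 --
  FD 16: (23,0) -> (39,0) [heading=0, draw]
  BK 9: (39,0) -> (30,0) [heading=0, draw]
  FD 16: (30,0) -> (46,0) [heading=0, draw]
  -- iteration 3/3 --
  FD 16: (46,0) -> (62,0) [heading=0, draw]
  BK 9: (62,0) -> (53,0) [heading=0, draw]
  FD 16: (53,0) -> (69,0) [heading=0, draw]
]
Final: pos=(69,0), heading=0, 9 segment(s) drawn

Segment endpoints: x in {0, 7, 16, 23, 30, 39, 46, 53, 62, 69}, y in {0}
xmin=0, ymin=0, xmax=69, ymax=0

Answer: 0 0 69 0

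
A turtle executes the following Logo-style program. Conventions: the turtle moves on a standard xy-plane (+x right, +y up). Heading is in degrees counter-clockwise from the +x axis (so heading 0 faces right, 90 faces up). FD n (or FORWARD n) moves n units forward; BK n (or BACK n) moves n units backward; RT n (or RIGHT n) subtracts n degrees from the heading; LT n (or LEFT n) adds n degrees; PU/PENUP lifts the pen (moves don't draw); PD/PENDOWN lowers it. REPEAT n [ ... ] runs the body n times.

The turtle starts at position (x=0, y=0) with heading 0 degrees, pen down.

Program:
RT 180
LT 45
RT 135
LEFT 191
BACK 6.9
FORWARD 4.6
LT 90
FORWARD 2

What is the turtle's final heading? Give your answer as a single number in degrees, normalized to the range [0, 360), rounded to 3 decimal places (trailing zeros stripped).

Answer: 11

Derivation:
Executing turtle program step by step:
Start: pos=(0,0), heading=0, pen down
RT 180: heading 0 -> 180
LT 45: heading 180 -> 225
RT 135: heading 225 -> 90
LT 191: heading 90 -> 281
BK 6.9: (0,0) -> (-1.317,6.773) [heading=281, draw]
FD 4.6: (-1.317,6.773) -> (-0.439,2.258) [heading=281, draw]
LT 90: heading 281 -> 11
FD 2: (-0.439,2.258) -> (1.524,2.639) [heading=11, draw]
Final: pos=(1.524,2.639), heading=11, 3 segment(s) drawn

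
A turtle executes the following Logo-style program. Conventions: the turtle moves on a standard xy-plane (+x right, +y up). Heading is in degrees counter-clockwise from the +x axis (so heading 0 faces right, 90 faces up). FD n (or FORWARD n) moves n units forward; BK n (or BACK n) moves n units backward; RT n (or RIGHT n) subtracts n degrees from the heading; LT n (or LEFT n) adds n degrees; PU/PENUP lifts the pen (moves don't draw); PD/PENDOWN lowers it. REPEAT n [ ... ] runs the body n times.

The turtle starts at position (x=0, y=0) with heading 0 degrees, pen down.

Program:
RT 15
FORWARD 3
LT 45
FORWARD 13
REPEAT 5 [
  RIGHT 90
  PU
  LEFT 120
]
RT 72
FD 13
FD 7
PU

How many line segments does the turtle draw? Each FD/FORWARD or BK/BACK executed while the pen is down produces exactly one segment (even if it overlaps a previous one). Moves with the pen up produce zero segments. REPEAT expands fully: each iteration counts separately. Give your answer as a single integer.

Executing turtle program step by step:
Start: pos=(0,0), heading=0, pen down
RT 15: heading 0 -> 345
FD 3: (0,0) -> (2.898,-0.776) [heading=345, draw]
LT 45: heading 345 -> 30
FD 13: (2.898,-0.776) -> (14.156,5.724) [heading=30, draw]
REPEAT 5 [
  -- iteration 1/5 --
  RT 90: heading 30 -> 300
  PU: pen up
  LT 120: heading 300 -> 60
  -- iteration 2/5 --
  RT 90: heading 60 -> 330
  PU: pen up
  LT 120: heading 330 -> 90
  -- iteration 3/5 --
  RT 90: heading 90 -> 0
  PU: pen up
  LT 120: heading 0 -> 120
  -- iteration 4/5 --
  RT 90: heading 120 -> 30
  PU: pen up
  LT 120: heading 30 -> 150
  -- iteration 5/5 --
  RT 90: heading 150 -> 60
  PU: pen up
  LT 120: heading 60 -> 180
]
RT 72: heading 180 -> 108
FD 13: (14.156,5.724) -> (10.139,18.087) [heading=108, move]
FD 7: (10.139,18.087) -> (7.976,24.745) [heading=108, move]
PU: pen up
Final: pos=(7.976,24.745), heading=108, 2 segment(s) drawn
Segments drawn: 2

Answer: 2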